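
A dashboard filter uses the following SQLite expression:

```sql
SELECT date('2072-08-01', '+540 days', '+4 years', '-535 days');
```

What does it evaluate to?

2076-08-06

Applying '+540 days' to 2072-08-01: counting 540 days forward gives 2074-01-23.
Adding +4 years to 2074-01-23 gives 2078-01-23.
Applying '-535 days' to 2078-01-23: counting 535 days back gives 2076-08-06.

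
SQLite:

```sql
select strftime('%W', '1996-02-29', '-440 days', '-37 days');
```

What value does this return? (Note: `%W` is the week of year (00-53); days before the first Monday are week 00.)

First apply '-440 days', '-37 days': 1996-02-29 → 1994-11-09.
1994-11-09 is a Wednesday. SQLite's %W counts Mondays since the year started; the result is 45.

45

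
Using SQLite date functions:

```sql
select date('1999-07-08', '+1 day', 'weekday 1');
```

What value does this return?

Advancing 1 more day within July lands on 1999-07-09.
`weekday 1` advances to the next Monday; 1999-07-09 is a Friday, so it moves forward to 1999-07-12.

1999-07-12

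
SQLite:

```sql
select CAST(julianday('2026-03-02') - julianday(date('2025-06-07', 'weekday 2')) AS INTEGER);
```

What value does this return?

265

`weekday 2` advances to the next Tuesday; 2025-06-07 is a Saturday, so it moves forward to 2025-06-10.
20 days remain in June 2025 after the 10th (30 − 10).
Full months from July 2025 through February 2026 contribute their day counts.
Then 2 days into March 2026.
Total: 20 + 31 + 31 + 30 + 31 + 30 + 31 + 31 + 28 + 2 = 265.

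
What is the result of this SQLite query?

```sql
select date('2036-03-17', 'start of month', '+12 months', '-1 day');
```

2037-02-28

`start of month` rewinds 2036-03-17 to 2036-03-01.
Adding +12 months to 2036-03-01 gives 2037-03-01.
Going back 1 day from 2037-03-01 reaches 2037-02-28 (last day of February, 28 days).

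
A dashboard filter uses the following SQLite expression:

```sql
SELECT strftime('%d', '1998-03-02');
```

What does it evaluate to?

02

`%d` extracts the 2-digit day of month: 02.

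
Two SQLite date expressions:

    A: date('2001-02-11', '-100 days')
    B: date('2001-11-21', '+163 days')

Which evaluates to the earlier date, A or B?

A = 2000-11-03.
B = 2002-05-03.
A is earlier.

A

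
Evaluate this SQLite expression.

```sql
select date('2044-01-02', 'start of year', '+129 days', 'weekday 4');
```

`start of year` rewinds 2044-01-02 to 2044-01-01.
Applying '+129 days' to 2044-01-01: counting 129 days forward gives 2044-05-09.
`weekday 4` advances to the next Thursday; 2044-05-09 is a Monday, so it moves forward to 2044-05-12.

2044-05-12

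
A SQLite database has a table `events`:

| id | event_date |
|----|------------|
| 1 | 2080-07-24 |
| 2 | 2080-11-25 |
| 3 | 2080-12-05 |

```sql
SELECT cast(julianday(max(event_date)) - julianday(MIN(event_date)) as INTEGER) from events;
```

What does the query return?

MIN = 2080-07-24, MAX = 2080-12-05.
7 days remain in July 2080 after the 24th (31 − 24).
August 2080: 31 days.
September 2080: 30 days.
October 2080: 31 days.
November 2080: 30 days.
Then 5 days into December 2080.
Total: 7 + 31 + 30 + 31 + 30 + 5 = 134.

134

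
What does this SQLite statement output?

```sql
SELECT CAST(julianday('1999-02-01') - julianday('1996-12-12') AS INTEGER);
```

781

19 days remain in December 1996 after the 12th (31 − 12).
Full months from January 1997 through January 1999 contribute their day counts.
Then 1 day into February 1999.
Total: 19 + 31 + 28 + 31 + 30 + 31 + 30 + 31 + 31 + 30 + 31 + 30 + 31 + 31 + 28 + 31 + 30 + 31 + 30 + 31 + 31 + 30 + 31 + 30 + 31 + 31 + 1 = 781.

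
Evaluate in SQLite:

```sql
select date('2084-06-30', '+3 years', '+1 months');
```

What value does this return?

Adding +3 years to 2084-06-30 gives 2087-06-30.
Adding +1 month to 2087-06-30 gives 2087-07-30.

2087-07-30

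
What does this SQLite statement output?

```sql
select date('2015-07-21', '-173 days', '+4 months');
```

Applying '-173 days' to 2015-07-21: counting 173 days back gives 2015-01-29.
Adding +4 months to 2015-01-29 gives 2015-05-29.

2015-05-29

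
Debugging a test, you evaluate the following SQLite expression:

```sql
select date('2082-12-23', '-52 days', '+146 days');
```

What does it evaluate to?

2083-03-27

Applying '-52 days' to 2082-12-23: counting 52 days back gives 2082-11-01.
Applying '+146 days' to 2082-11-01: counting 146 days forward gives 2083-03-27.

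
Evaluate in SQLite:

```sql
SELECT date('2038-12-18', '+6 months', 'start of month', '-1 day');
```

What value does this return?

2039-05-31

Adding +6 months to 2038-12-18 gives 2039-06-18.
`start of month` rewinds 2039-06-18 to 2039-06-01.
Going back 1 day from 2039-06-01 reaches 2039-05-31 (last day of May, 31 days).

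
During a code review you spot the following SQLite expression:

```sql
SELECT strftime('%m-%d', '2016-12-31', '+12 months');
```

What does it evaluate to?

First apply '+12 months': 2016-12-31 → 2017-12-31.
`%m-%d` extracts the month-day: 12-31.

12-31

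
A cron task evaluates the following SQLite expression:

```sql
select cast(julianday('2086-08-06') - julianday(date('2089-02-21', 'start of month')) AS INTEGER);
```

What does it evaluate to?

-910

`start of month` rewinds 2089-02-21 to 2089-02-01.
25 days remain in August 2086 after the 6th (31 − 6).
Full months from September 2086 through January 2089 contribute their day counts.
Then 1 day into February 2089.
Total: 25 + 30 + 31 + 30 + 31 + 31 + 28 + 31 + 30 + 31 + 30 + 31 + 31 + 30 + 31 + 30 + 31 + 31 + 29 + 31 + 30 + 31 + 30 + 31 + 31 + 30 + 31 + 30 + 31 + 31 + 1 = 910.
The subtraction is earlier − later, so the result is −910 → -910.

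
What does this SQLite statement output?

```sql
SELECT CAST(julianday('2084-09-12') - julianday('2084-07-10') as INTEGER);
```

64

21 days remain in July 2084 after the 10th (31 − 10).
August 2084: 31 days.
Then 12 days into September 2084.
Total: 21 + 31 + 12 = 64.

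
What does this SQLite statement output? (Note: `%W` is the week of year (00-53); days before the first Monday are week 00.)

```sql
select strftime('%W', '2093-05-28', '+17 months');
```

43

First apply '+17 months': 2093-05-28 → 2094-10-28.
2094-10-28 is a Thursday. SQLite's %W counts Mondays since the year started; the result is 43.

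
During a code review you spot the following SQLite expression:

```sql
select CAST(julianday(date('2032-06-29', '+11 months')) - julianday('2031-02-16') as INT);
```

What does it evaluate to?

Adding +11 months to 2032-06-29 gives 2033-05-29.
12 days remain in February 2031 after the 16th (28 − 16).
Full months from March 2031 through April 2033 contribute their day counts.
Then 29 days into May 2033.
Total: 12 + 31 + 30 + 31 + 30 + 31 + 31 + 30 + 31 + 30 + 31 + 31 + 29 + 31 + 30 + 31 + 30 + 31 + 31 + 30 + 31 + 30 + 31 + 31 + 28 + 31 + 30 + 29 = 833.

833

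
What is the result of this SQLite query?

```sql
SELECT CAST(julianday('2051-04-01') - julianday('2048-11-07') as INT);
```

23 days remain in November 2048 after the 7th (30 − 7).
Full months from December 2048 through March 2051 contribute their day counts.
Then 1 day into April 2051.
Total: 23 + 31 + 31 + 28 + 31 + 30 + 31 + 30 + 31 + 31 + 30 + 31 + 30 + 31 + 31 + 28 + 31 + 30 + 31 + 30 + 31 + 31 + 30 + 31 + 30 + 31 + 31 + 28 + 31 + 1 = 875.

875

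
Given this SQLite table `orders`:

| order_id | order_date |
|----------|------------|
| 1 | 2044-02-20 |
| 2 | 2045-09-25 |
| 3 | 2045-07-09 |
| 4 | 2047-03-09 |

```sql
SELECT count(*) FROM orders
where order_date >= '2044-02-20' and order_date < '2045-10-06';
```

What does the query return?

Rows in [2044-02-20, 2045-10-06): 2044-02-20, 2045-09-25, 2045-07-09 → 3 rows.

3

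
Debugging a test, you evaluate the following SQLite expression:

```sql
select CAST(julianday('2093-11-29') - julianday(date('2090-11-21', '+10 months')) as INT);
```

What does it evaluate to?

800

Adding +10 months to 2090-11-21 gives 2091-09-21.
9 days remain in September 2091 after the 21st (30 − 21).
Full months from October 2091 through October 2093 contribute their day counts.
Then 29 days into November 2093.
Total: 9 + 31 + 30 + 31 + 31 + 29 + 31 + 30 + 31 + 30 + 31 + 31 + 30 + 31 + 30 + 31 + 31 + 28 + 31 + 30 + 31 + 30 + 31 + 31 + 30 + 31 + 29 = 800.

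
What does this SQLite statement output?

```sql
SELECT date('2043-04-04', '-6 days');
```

2043-03-29

Going back 4 days from 2043-04-04 reaches 2043-03-31 (last day of March, 31 days).
Going back 2 days within March lands on 2043-03-29.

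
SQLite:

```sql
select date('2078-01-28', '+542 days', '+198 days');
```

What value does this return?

Applying '+542 days' to 2078-01-28: counting 542 days forward gives 2079-07-24.
Applying '+198 days' to 2079-07-24: counting 198 days forward gives 2080-02-07.

2080-02-07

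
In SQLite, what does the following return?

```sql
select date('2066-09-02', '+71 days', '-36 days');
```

2066-10-07

Applying '+71 days' to 2066-09-02: counting 71 days forward gives 2066-11-12.
Going back 12 days from 2066-11-12 reaches 2066-10-31 (last day of October, 31 days).
Going back 24 days within October lands on 2066-10-07.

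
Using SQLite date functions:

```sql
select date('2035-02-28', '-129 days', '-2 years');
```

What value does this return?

Applying '-129 days' to 2035-02-28: counting 129 days back gives 2034-10-22.
Adding -2 years to 2034-10-22 gives 2032-10-22.

2032-10-22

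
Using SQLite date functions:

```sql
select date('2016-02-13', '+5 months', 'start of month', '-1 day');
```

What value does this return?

2016-06-30

Adding +5 months to 2016-02-13 gives 2016-07-13.
`start of month` rewinds 2016-07-13 to 2016-07-01.
Going back 1 day from 2016-07-01 reaches 2016-06-30 (last day of June, 30 days).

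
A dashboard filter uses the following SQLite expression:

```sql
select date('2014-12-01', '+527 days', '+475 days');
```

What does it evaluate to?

Applying '+527 days' to 2014-12-01: counting 527 days forward gives 2016-05-11.
Applying '+475 days' to 2016-05-11: counting 475 days forward gives 2017-08-29.

2017-08-29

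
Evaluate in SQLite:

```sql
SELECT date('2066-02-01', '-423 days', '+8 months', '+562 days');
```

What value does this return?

2067-02-18

Applying '-423 days' to 2066-02-01: counting 423 days back gives 2064-12-05.
Adding +8 months to 2064-12-05 gives 2065-08-05.
Applying '+562 days' to 2065-08-05: counting 562 days forward gives 2067-02-18.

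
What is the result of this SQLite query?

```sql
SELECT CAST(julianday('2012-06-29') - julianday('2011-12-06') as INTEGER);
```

25 days remain in December 2011 after the 6th (31 − 6).
January 2012: 31 days.
February 2012: 29 days (leap year).
March 2012: 31 days.
April 2012: 30 days.
May 2012: 31 days.
Then 29 days into June 2012.
Total: 25 + 31 + 29 + 31 + 30 + 31 + 29 = 206.

206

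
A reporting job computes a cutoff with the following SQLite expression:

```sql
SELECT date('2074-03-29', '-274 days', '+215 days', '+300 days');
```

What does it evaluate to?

Applying '-274 days' to 2074-03-29: counting 274 days back gives 2073-06-28.
Applying '+215 days' to 2073-06-28: counting 215 days forward gives 2074-01-29.
Applying '+300 days' to 2074-01-29: counting 300 days forward gives 2074-11-25.

2074-11-25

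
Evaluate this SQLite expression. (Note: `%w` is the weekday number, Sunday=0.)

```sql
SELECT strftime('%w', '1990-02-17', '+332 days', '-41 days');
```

3

First apply '+332 days', '-41 days': 1990-02-17 → 1990-12-05.
1990-12-05 is a Wednesday; with Sunday=0 that is 3.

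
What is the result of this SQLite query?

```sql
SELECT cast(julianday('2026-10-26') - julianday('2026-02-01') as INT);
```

27 days remain in February 2026 after the 1st (28 − 1).
Full months from March 2026 through September 2026 contribute their day counts.
Then 26 days into October 2026.
Total: 27 + 31 + 30 + 31 + 30 + 31 + 31 + 30 + 26 = 267.

267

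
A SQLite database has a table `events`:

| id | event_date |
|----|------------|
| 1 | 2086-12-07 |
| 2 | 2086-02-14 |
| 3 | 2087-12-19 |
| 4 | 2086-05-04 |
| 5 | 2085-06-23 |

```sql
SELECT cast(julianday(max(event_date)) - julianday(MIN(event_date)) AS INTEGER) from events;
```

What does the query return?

MIN = 2085-06-23, MAX = 2087-12-19.
7 days remain in June 2085 after the 23rd (30 − 23).
Full months from July 2085 through November 2087 contribute their day counts.
Then 19 days into December 2087.
Total: 7 + 31 + 31 + 30 + 31 + 30 + 31 + 31 + 28 + 31 + 30 + 31 + 30 + 31 + 31 + 30 + 31 + 30 + 31 + 31 + 28 + 31 + 30 + 31 + 30 + 31 + 31 + 30 + 31 + 30 + 19 = 909.

909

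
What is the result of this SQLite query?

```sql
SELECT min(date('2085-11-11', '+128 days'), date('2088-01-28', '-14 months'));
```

2086-03-19

date('2085-11-11', '+128 days') → 2086-03-19.
date('2088-01-28', '-14 months') → 2086-11-28.
Earlier of the two is 2086-03-19.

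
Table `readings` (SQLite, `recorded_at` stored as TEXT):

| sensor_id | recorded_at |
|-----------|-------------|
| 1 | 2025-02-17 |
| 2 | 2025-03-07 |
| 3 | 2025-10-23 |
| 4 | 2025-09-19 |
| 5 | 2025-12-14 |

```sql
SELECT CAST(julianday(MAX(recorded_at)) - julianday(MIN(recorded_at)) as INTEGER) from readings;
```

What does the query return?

MIN = 2025-02-17, MAX = 2025-12-14.
11 days remain in February 2025 after the 17th (28 − 17).
Full months from March 2025 through November 2025 contribute their day counts.
Then 14 days into December 2025.
Total: 11 + 31 + 30 + 31 + 30 + 31 + 31 + 30 + 31 + 30 + 14 = 300.

300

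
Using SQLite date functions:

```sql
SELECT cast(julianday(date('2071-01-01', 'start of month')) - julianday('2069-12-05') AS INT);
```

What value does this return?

`start of month` rewinds 2071-01-01 to 2071-01-01.
26 days remain in December 2069 after the 5th (31 − 5).
Full months from January 2070 through December 2070 contribute their day counts.
Then 1 day into January 2071.
Total: 26 + 31 + 28 + 31 + 30 + 31 + 30 + 31 + 31 + 30 + 31 + 30 + 31 + 1 = 392.

392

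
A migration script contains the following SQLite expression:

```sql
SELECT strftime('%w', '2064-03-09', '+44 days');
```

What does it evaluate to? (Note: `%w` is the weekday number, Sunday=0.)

2

First apply '+44 days': 2064-03-09 → 2064-04-22.
2064-04-22 is a Tuesday; with Sunday=0 that is 2.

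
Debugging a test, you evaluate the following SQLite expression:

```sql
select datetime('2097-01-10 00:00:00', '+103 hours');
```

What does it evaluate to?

2097-01-14 07:00:00

+103 hours from 2097-01-10 00:00:00 is 2097-01-14 07:00:00 (crosses midnight).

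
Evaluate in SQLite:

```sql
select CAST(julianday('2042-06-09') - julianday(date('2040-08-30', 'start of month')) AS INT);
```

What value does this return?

677

`start of month` rewinds 2040-08-30 to 2040-08-01.
30 days remain in August 2040 after the 1st (31 − 1).
Full months from September 2040 through May 2042 contribute their day counts.
Then 9 days into June 2042.
Total: 30 + 30 + 31 + 30 + 31 + 31 + 28 + 31 + 30 + 31 + 30 + 31 + 31 + 30 + 31 + 30 + 31 + 31 + 28 + 31 + 30 + 31 + 9 = 677.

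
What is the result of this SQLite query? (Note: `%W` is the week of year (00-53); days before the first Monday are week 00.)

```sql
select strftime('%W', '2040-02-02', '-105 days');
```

First apply '-105 days': 2040-02-02 → 2039-10-20.
2039-10-20 is a Thursday. SQLite's %W counts Mondays since the year started; the result is 42.

42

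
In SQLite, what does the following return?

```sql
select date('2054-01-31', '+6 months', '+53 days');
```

2054-09-22

Adding +6 months to 2054-01-31 gives 2054-07-31.
Applying '+53 days' to 2054-07-31: counting 53 days forward gives 2054-09-22.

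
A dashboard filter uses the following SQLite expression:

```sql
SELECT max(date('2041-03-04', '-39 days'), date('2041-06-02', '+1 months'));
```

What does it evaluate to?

2041-07-02

date('2041-03-04', '-39 days') → 2041-01-24.
date('2041-06-02', '+1 months') → 2041-07-02.
Later of the two is 2041-07-02.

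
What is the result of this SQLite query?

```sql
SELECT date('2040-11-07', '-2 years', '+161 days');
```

2039-04-17

Adding -2 years to 2040-11-07 gives 2038-11-07.
Applying '+161 days' to 2038-11-07: counting 161 days forward gives 2039-04-17.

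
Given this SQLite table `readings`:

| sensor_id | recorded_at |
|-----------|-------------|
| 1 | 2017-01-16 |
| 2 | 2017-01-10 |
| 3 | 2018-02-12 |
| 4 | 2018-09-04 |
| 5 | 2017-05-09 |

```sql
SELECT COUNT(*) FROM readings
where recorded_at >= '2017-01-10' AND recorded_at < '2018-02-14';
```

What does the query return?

Rows in [2017-01-10, 2018-02-14): 2017-01-16, 2017-01-10, 2018-02-12, 2017-05-09 → 4 rows.

4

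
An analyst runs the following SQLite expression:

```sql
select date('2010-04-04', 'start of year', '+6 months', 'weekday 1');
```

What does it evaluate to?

`start of year` rewinds 2010-04-04 to 2010-01-01.
Adding +6 months to 2010-01-01 gives 2010-07-01.
`weekday 1` advances to the next Monday; 2010-07-01 is a Thursday, so it moves forward to 2010-07-05.

2010-07-05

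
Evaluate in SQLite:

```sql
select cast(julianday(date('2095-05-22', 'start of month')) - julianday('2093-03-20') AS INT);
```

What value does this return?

772

`start of month` rewinds 2095-05-22 to 2095-05-01.
11 days remain in March 2093 after the 20th (31 − 20).
Full months from April 2093 through April 2095 contribute their day counts.
Then 1 day into May 2095.
Total: 11 + 30 + 31 + 30 + 31 + 31 + 30 + 31 + 30 + 31 + 31 + 28 + 31 + 30 + 31 + 30 + 31 + 31 + 30 + 31 + 30 + 31 + 31 + 28 + 31 + 30 + 1 = 772.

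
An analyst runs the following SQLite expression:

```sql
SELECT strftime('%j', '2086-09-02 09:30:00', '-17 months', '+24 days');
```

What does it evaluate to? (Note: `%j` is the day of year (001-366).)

116

First apply '-17 months', '+24 days': 2086-09-02 09:30:00 → 2085-04-26 09:30:00.
Day-of-year for 2085-04-26: days since 2085-01-01 inclusive = 116, zero-padded to 116.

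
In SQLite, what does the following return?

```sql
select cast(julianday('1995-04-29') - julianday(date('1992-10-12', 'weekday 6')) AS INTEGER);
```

924

`weekday 6` advances to the next Saturday; 1992-10-12 is a Monday, so it moves forward to 1992-10-17.
14 days remain in October 1992 after the 17th (31 − 17).
Full months from November 1992 through March 1995 contribute their day counts.
Then 29 days into April 1995.
Total: 14 + 30 + 31 + 31 + 28 + 31 + 30 + 31 + 30 + 31 + 31 + 30 + 31 + 30 + 31 + 31 + 28 + 31 + 30 + 31 + 30 + 31 + 31 + 30 + 31 + 30 + 31 + 31 + 28 + 31 + 29 = 924.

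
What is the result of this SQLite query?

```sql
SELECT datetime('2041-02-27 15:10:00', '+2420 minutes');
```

2420 minutes = 40h 20m; +2420 minutes from 2041-02-27 15:10:00 is 2041-03-01 07:30:00 (crosses midnight).

2041-03-01 07:30:00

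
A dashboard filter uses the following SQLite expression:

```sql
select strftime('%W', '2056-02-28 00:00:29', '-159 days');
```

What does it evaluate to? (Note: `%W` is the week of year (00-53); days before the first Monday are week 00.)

38

First apply '-159 days': 2056-02-28 00:00:29 → 2055-09-22 00:00:29.
2055-09-22 is a Wednesday. SQLite's %W counts Mondays since the year started; the result is 38.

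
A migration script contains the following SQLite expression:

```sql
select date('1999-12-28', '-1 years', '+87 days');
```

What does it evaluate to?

1999-03-25

Adding -1 year to 1999-12-28 gives 1998-12-28.
Applying '+87 days' to 1998-12-28: counting 87 days forward gives 1999-03-25.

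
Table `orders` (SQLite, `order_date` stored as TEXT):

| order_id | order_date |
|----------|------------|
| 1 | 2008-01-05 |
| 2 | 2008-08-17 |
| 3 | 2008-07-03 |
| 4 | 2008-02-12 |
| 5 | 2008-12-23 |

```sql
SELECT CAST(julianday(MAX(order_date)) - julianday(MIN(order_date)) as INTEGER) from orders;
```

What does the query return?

MIN = 2008-01-05, MAX = 2008-12-23.
26 days remain in January 2008 after the 5th (31 − 5).
Full months from February 2008 through November 2008 contribute their day counts.
Then 23 days into December 2008.
Total: 26 + 29 + 31 + 30 + 31 + 30 + 31 + 31 + 30 + 31 + 30 + 23 = 353.

353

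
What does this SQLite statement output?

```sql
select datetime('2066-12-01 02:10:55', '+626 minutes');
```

626 minutes = 10h 26m; +626 minutes from 2066-12-01 02:10:55 is 2066-12-01 12:36:55.

2066-12-01 12:36:55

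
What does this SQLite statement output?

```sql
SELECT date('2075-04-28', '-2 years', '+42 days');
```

2073-06-09

Adding -2 years to 2075-04-28 gives 2073-04-28.
Applying '+42 days' to 2073-04-28: counting 42 days forward gives 2073-06-09.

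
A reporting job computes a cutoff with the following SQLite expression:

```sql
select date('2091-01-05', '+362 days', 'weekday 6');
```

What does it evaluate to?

2092-01-05

Applying '+362 days' to 2091-01-05: counting 362 days forward gives 2092-01-02.
`weekday 6` advances to the next Saturday; 2092-01-02 is a Wednesday, so it moves forward to 2092-01-05.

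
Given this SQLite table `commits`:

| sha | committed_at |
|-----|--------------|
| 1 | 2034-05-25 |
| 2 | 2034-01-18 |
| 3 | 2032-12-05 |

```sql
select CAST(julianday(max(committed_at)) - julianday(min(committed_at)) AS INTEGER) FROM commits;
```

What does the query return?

MIN = 2032-12-05, MAX = 2034-05-25.
26 days remain in December 2032 after the 5th (31 − 5).
Full months from January 2033 through April 2034 contribute their day counts.
Then 25 days into May 2034.
Total: 26 + 31 + 28 + 31 + 30 + 31 + 30 + 31 + 31 + 30 + 31 + 30 + 31 + 31 + 28 + 31 + 30 + 25 = 536.

536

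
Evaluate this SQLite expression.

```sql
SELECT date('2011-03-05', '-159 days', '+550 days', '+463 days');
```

Applying '-159 days' to 2011-03-05: counting 159 days back gives 2010-09-27.
Applying '+550 days' to 2010-09-27: counting 550 days forward gives 2012-03-30.
Applying '+463 days' to 2012-03-30: counting 463 days forward gives 2013-07-06.

2013-07-06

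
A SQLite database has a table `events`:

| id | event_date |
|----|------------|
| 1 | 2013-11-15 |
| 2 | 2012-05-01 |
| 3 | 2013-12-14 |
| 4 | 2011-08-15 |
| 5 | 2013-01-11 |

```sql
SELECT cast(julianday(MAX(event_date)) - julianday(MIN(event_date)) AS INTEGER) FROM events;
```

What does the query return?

852

MIN = 2011-08-15, MAX = 2013-12-14.
16 days remain in August 2011 after the 15th (31 − 15).
Full months from September 2011 through November 2013 contribute their day counts.
Then 14 days into December 2013.
Total: 16 + 30 + 31 + 30 + 31 + 31 + 29 + 31 + 30 + 31 + 30 + 31 + 31 + 30 + 31 + 30 + 31 + 31 + 28 + 31 + 30 + 31 + 30 + 31 + 31 + 30 + 31 + 30 + 14 = 852.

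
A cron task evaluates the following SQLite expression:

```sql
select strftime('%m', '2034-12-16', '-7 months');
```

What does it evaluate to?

05

First apply '-7 months': 2034-12-16 → 2034-05-16.
`%m` extracts the 2-digit month (01-12): 05.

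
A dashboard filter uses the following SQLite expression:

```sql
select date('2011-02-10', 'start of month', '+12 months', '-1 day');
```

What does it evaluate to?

`start of month` rewinds 2011-02-10 to 2011-02-01.
Adding +12 months to 2011-02-01 gives 2012-02-01.
Going back 1 day from 2012-02-01 reaches 2012-01-31 (last day of January, 31 days).

2012-01-31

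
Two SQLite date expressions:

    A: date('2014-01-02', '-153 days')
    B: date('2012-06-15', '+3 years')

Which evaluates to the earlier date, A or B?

A = 2013-08-02.
B = 2015-06-15.
A is earlier.

A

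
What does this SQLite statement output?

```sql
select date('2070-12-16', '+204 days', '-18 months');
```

2070-01-08

Applying '+204 days' to 2070-12-16: counting 204 days forward gives 2071-07-08.
Adding -18 months to 2071-07-08 gives 2070-01-08.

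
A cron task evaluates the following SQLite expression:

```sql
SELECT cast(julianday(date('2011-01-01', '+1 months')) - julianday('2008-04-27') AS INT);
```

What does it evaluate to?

Adding +1 month to 2011-01-01 gives 2011-02-01.
3 days remain in April 2008 after the 27th (30 − 27).
Full months from May 2008 through January 2011 contribute their day counts.
Then 1 day into February 2011.
Total: 3 + 31 + 30 + 31 + 31 + 30 + 31 + 30 + 31 + 31 + 28 + 31 + 30 + 31 + 30 + 31 + 31 + 30 + 31 + 30 + 31 + 31 + 28 + 31 + 30 + 31 + 30 + 31 + 31 + 30 + 31 + 30 + 31 + 31 + 1 = 1010.

1010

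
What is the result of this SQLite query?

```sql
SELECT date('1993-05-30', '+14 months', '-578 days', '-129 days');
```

Adding +14 months to 1993-05-30 gives 1994-07-30.
Applying '-578 days' to 1994-07-30: counting 578 days back gives 1992-12-29.
Applying '-129 days' to 1992-12-29: counting 129 days back gives 1992-08-22.

1992-08-22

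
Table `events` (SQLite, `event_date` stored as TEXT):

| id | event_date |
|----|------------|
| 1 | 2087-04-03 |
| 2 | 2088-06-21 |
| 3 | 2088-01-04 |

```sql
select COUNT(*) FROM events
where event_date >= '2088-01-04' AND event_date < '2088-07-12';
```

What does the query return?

2

Rows in [2088-01-04, 2088-07-12): 2088-06-21, 2088-01-04 → 2 rows.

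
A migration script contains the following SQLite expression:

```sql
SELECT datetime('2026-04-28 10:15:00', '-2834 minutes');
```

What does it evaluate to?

2026-04-26 11:01:00

2834 minutes = 47h 14m; -2834 minutes from 2026-04-28 10:15:00 is 2026-04-26 11:01:00 (crosses midnight).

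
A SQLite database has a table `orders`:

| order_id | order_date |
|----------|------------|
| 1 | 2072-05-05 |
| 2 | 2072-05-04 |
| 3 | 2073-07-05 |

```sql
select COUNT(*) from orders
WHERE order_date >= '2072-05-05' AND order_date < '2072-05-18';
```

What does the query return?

1

Rows in [2072-05-05, 2072-05-18): 2072-05-05 → 1 row.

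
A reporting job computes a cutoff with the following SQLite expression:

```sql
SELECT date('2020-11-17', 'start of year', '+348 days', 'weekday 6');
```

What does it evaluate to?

`start of year` rewinds 2020-11-17 to 2020-01-01.
Applying '+348 days' to 2020-01-01: counting 348 days forward gives 2020-12-14.
`weekday 6` advances to the next Saturday; 2020-12-14 is a Monday, so it moves forward to 2020-12-19.

2020-12-19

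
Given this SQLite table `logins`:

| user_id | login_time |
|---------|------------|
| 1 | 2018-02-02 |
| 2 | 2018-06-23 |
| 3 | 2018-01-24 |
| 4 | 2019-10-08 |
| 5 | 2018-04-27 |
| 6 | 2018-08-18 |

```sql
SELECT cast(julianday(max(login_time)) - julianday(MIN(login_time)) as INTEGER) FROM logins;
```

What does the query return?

MIN = 2018-01-24, MAX = 2019-10-08.
7 days remain in January 2018 after the 24th (31 − 24).
Full months from February 2018 through September 2019 contribute their day counts.
Then 8 days into October 2019.
Total: 7 + 28 + 31 + 30 + 31 + 30 + 31 + 31 + 30 + 31 + 30 + 31 + 31 + 28 + 31 + 30 + 31 + 30 + 31 + 31 + 30 + 8 = 622.

622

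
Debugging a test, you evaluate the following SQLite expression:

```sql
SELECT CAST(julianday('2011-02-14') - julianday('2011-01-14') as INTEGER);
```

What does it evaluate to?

17 days remain in January 2011 after the 14th (31 − 14).
Then 14 days into February 2011.
Total: 17 + 14 = 31.

31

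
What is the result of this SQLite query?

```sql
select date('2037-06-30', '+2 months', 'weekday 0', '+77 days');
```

2037-11-15

Adding +2 months to 2037-06-30 gives 2037-08-30.
`weekday 0` advances to the next Sunday; 2037-08-30 is already a Sunday, so it stays at 2037-08-30.
Applying '+77 days' to 2037-08-30: counting 77 days forward gives 2037-11-15.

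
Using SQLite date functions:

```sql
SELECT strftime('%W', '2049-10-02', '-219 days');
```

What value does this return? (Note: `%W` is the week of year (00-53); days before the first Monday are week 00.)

08

First apply '-219 days': 2049-10-02 → 2049-02-25.
2049-02-25 is a Thursday. SQLite's %W counts Mondays since the year started; the result is 08.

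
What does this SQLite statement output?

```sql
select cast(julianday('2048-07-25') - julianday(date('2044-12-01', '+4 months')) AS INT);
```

Adding +4 months to 2044-12-01 gives 2045-04-01.
29 days remain in April 2045 after the 1st (30 − 1).
Full months from May 2045 through June 2048 contribute their day counts.
Then 25 days into July 2048.
Total: 29 + 31 + 30 + 31 + 31 + 30 + 31 + 30 + 31 + 31 + 28 + 31 + 30 + 31 + 30 + 31 + 31 + 30 + 31 + 30 + 31 + 31 + 28 + 31 + 30 + 31 + 30 + 31 + 31 + 30 + 31 + 30 + 31 + 31 + 29 + 31 + 30 + 31 + 30 + 25 = 1211.

1211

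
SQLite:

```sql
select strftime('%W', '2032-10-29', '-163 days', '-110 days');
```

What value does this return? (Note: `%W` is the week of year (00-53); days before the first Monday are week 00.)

First apply '-163 days', '-110 days': 2032-10-29 → 2032-01-30.
2032-01-30 is a Friday. SQLite's %W counts Mondays since the year started; the result is 04.

04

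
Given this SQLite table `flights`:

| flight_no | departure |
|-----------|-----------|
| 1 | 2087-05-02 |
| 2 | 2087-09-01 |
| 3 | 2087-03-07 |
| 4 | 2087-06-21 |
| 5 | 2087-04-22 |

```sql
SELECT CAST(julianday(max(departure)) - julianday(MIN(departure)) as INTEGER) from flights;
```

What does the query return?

MIN = 2087-03-07, MAX = 2087-09-01.
24 days remain in March 2087 after the 7th (31 − 7).
April 2087: 30 days.
May 2087: 31 days.
June 2087: 30 days.
July 2087: 31 days.
August 2087: 31 days.
Then 1 day into September 2087.
Total: 24 + 30 + 31 + 30 + 31 + 31 + 1 = 178.

178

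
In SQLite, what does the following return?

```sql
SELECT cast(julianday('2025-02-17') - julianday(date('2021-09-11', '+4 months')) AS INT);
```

Adding +4 months to 2021-09-11 gives 2022-01-11.
20 days remain in January 2022 after the 11th (31 − 11).
Full months from February 2022 through January 2025 contribute their day counts.
Then 17 days into February 2025.
Total: 20 + 28 + 31 + 30 + 31 + 30 + 31 + 31 + 30 + 31 + 30 + 31 + 31 + 28 + 31 + 30 + 31 + 30 + 31 + 31 + 30 + 31 + 30 + 31 + 31 + 29 + 31 + 30 + 31 + 30 + 31 + 31 + 30 + 31 + 30 + 31 + 31 + 17 = 1133.

1133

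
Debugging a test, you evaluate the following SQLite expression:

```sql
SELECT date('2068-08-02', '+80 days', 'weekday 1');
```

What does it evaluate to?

Applying '+80 days' to 2068-08-02: counting 80 days forward gives 2068-10-21.
`weekday 1` advances to the next Monday; 2068-10-21 is a Sunday, so it moves forward to 2068-10-22.

2068-10-22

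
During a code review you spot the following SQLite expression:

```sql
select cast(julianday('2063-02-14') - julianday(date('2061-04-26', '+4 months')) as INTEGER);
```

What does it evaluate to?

537

Adding +4 months to 2061-04-26 gives 2061-08-26.
5 days remain in August 2061 after the 26th (31 − 26).
Full months from September 2061 through January 2063 contribute their day counts.
Then 14 days into February 2063.
Total: 5 + 30 + 31 + 30 + 31 + 31 + 28 + 31 + 30 + 31 + 30 + 31 + 31 + 30 + 31 + 30 + 31 + 31 + 14 = 537.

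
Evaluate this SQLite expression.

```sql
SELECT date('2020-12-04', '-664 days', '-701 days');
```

2017-03-10

Applying '-664 days' to 2020-12-04: counting 664 days back gives 2019-02-09.
Applying '-701 days' to 2019-02-09: counting 701 days back gives 2017-03-10.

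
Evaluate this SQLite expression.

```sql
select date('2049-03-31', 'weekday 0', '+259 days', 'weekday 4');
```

`weekday 0` advances to the next Sunday; 2049-03-31 is a Wednesday, so it moves forward to 2049-04-04.
Applying '+259 days' to 2049-04-04: counting 259 days forward gives 2049-12-19.
`weekday 4` advances to the next Thursday; 2049-12-19 is a Sunday, so it moves forward to 2049-12-23.

2049-12-23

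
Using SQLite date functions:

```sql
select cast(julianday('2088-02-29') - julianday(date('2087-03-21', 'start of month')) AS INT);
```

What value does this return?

365

`start of month` rewinds 2087-03-21 to 2087-03-01.
30 days remain in March 2087 after the 1st (31 − 1).
Full months from April 2087 through January 2088 contribute their day counts.
Then 29 days into February 2088.
Total: 30 + 30 + 31 + 30 + 31 + 31 + 30 + 31 + 30 + 31 + 31 + 29 = 365.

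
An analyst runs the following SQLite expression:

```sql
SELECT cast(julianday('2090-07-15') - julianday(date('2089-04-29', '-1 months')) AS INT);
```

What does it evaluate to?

Adding -1 month to 2089-04-29 gives 2089-03-29.
2 days remain in March 2089 after the 29th (31 − 29).
Full months from April 2089 through June 2090 contribute their day counts.
Then 15 days into July 2090.
Total: 2 + 30 + 31 + 30 + 31 + 31 + 30 + 31 + 30 + 31 + 31 + 28 + 31 + 30 + 31 + 30 + 15 = 473.

473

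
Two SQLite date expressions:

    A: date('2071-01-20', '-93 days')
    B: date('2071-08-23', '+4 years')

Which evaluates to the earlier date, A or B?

A = 2070-10-19.
B = 2075-08-23.
A is earlier.

A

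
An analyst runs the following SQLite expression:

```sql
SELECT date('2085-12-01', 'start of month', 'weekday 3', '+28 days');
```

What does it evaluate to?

`start of month` rewinds 2085-12-01 to 2085-12-01.
`weekday 3` advances to the next Wednesday; 2085-12-01 is a Saturday, so it moves forward to 2085-12-05.
December 2085 has 31 days; 26 remain after the 5th, so 27 days reach 2086-01-01.
Advancing 1 more day within January lands on 2086-01-02.

2086-01-02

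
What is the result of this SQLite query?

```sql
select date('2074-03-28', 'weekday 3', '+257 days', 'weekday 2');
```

2074-12-11

`weekday 3` advances to the next Wednesday; 2074-03-28 is already a Wednesday, so it stays at 2074-03-28.
Applying '+257 days' to 2074-03-28: counting 257 days forward gives 2074-12-10.
`weekday 2` advances to the next Tuesday; 2074-12-10 is a Monday, so it moves forward to 2074-12-11.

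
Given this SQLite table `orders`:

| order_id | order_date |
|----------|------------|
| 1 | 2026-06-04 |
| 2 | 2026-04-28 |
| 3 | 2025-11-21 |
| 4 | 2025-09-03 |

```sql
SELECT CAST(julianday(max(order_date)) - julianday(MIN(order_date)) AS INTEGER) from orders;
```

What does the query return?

274

MIN = 2025-09-03, MAX = 2026-06-04.
27 days remain in September 2025 after the 3rd (30 − 3).
Full months from October 2025 through May 2026 contribute their day counts.
Then 4 days into June 2026.
Total: 27 + 31 + 30 + 31 + 31 + 28 + 31 + 30 + 31 + 4 = 274.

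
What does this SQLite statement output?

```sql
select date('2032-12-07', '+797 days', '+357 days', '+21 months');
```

2037-11-04

Applying '+797 days' to 2032-12-07: counting 797 days forward gives 2035-02-12.
Applying '+357 days' to 2035-02-12: counting 357 days forward gives 2036-02-04.
Adding +21 months to 2036-02-04 gives 2037-11-04.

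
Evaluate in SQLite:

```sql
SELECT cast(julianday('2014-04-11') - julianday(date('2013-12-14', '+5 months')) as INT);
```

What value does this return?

-33

Adding +5 months to 2013-12-14 gives 2014-05-14.
19 days remain in April 2014 after the 11th (30 − 11).
Then 14 days into May 2014.
Total: 19 + 14 = 33.
The subtraction is earlier − later, so the result is −33 → -33.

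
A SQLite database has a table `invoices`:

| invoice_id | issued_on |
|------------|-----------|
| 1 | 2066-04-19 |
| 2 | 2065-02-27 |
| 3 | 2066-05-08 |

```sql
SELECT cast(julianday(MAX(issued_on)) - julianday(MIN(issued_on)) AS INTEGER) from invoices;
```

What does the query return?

435

MIN = 2065-02-27, MAX = 2066-05-08.
1 day remains in February 2065 after the 27th (28 − 27).
Full months from March 2065 through April 2066 contribute their day counts.
Then 8 days into May 2066.
Total: 1 + 31 + 30 + 31 + 30 + 31 + 31 + 30 + 31 + 30 + 31 + 31 + 28 + 31 + 30 + 8 = 435.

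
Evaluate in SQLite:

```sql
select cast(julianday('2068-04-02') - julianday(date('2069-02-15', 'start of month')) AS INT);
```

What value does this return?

-305

`start of month` rewinds 2069-02-15 to 2069-02-01.
28 days remain in April 2068 after the 2nd (30 − 2).
Full months from May 2068 through January 2069 contribute their day counts.
Then 1 day into February 2069.
Total: 28 + 31 + 30 + 31 + 31 + 30 + 31 + 30 + 31 + 31 + 1 = 305.
The subtraction is earlier − later, so the result is −305 → -305.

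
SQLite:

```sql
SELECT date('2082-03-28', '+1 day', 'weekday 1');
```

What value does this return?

Advancing 1 more day within March lands on 2082-03-29.
`weekday 1` advances to the next Monday; 2082-03-29 is a Sunday, so it moves forward to 2082-03-30.

2082-03-30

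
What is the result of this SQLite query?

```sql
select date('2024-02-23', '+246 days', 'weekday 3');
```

Applying '+246 days' to 2024-02-23: counting 246 days forward gives 2024-10-26.
`weekday 3` advances to the next Wednesday; 2024-10-26 is a Saturday, so it moves forward to 2024-10-30.

2024-10-30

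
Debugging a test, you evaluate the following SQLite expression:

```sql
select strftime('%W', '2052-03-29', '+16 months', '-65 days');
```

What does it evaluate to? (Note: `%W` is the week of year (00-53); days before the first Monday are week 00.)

First apply '+16 months', '-65 days': 2052-03-29 → 2053-05-25.
2053-05-25 is a Sunday. SQLite's %W counts Mondays since the year started; the result is 20.

20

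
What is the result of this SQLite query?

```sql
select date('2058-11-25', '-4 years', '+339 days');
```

Adding -4 years to 2058-11-25 gives 2054-11-25.
Applying '+339 days' to 2054-11-25: counting 339 days forward gives 2055-10-30.

2055-10-30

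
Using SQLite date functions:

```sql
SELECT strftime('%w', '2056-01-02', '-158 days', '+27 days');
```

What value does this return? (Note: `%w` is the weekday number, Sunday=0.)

First apply '-158 days', '+27 days': 2056-01-02 → 2055-08-24.
2055-08-24 is a Tuesday; with Sunday=0 that is 2.

2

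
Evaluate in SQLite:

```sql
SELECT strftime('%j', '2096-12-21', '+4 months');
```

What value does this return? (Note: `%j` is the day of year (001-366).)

First apply '+4 months': 2096-12-21 → 2097-04-21.
Day-of-year for 2097-04-21: days since 2097-01-01 inclusive = 111, zero-padded to 111.

111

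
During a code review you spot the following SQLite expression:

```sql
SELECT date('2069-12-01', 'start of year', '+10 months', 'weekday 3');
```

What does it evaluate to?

2069-11-06

`start of year` rewinds 2069-12-01 to 2069-01-01.
Adding +10 months to 2069-01-01 gives 2069-11-01.
`weekday 3` advances to the next Wednesday; 2069-11-01 is a Friday, so it moves forward to 2069-11-06.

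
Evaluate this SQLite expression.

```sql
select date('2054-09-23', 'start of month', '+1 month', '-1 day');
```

2054-09-30

`start of month` rewinds 2054-09-23 to 2054-09-01.
Adding +1 month to 2054-09-01 gives 2054-10-01.
Going back 1 day from 2054-10-01 reaches 2054-09-30 (last day of September, 30 days).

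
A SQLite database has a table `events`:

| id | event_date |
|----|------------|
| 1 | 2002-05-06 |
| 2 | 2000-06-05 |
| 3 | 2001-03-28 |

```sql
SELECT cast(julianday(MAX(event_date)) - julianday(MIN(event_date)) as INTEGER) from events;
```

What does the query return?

MIN = 2000-06-05, MAX = 2002-05-06.
25 days remain in June 2000 after the 5th (30 − 5).
Full months from July 2000 through April 2002 contribute their day counts.
Then 6 days into May 2002.
Total: 25 + 31 + 31 + 30 + 31 + 30 + 31 + 31 + 28 + 31 + 30 + 31 + 30 + 31 + 31 + 30 + 31 + 30 + 31 + 31 + 28 + 31 + 30 + 6 = 700.

700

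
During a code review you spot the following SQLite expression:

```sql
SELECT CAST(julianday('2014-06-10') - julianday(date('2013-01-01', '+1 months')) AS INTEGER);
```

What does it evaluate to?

Adding +1 month to 2013-01-01 gives 2013-02-01.
27 days remain in February 2013 after the 1st (28 − 1).
Full months from March 2013 through May 2014 contribute their day counts.
Then 10 days into June 2014.
Total: 27 + 31 + 30 + 31 + 30 + 31 + 31 + 30 + 31 + 30 + 31 + 31 + 28 + 31 + 30 + 31 + 10 = 494.

494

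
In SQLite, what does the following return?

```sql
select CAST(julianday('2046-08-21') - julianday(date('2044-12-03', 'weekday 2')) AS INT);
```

623

`weekday 2` advances to the next Tuesday; 2044-12-03 is a Saturday, so it moves forward to 2044-12-06.
25 days remain in December 2044 after the 6th (31 − 6).
Full months from January 2045 through July 2046 contribute their day counts.
Then 21 days into August 2046.
Total: 25 + 31 + 28 + 31 + 30 + 31 + 30 + 31 + 31 + 30 + 31 + 30 + 31 + 31 + 28 + 31 + 30 + 31 + 30 + 31 + 21 = 623.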